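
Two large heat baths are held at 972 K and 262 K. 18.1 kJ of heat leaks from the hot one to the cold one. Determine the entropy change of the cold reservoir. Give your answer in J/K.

ΔS_cold = 69.1 J/K

The cold reservoir gains heat Q, so ΔS_cold = +Q/T_C = 18100/262 = 69.1 J/K.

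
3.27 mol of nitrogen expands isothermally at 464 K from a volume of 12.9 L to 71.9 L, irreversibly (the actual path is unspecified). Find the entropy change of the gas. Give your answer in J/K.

Entropy is a state function, so ΔS_gas depends only on the end states.
For an isothermal ideal gas ΔS_gas = nR ln(V₂/V₁) = 3.27 × 8.314 × ln(71.9/12.9) = 46.7 J/K.

ΔS_gas = 46.7 J/K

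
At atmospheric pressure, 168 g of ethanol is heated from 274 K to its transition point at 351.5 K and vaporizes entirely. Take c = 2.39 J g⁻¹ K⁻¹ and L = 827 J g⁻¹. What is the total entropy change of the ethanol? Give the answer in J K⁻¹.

Warming step: ΔS₁ = m c ln(T_tr/T_i) = 168 × 2.39 × ln(351.5/274) = 100 J/K.
Phase change: ΔS₂ = +mL/T_tr = 168 × 827 / 351.5 = 395.3 J/K.
ΔS_total = (100) + (395.3) = 495 J/K.

ΔS = 495 J/K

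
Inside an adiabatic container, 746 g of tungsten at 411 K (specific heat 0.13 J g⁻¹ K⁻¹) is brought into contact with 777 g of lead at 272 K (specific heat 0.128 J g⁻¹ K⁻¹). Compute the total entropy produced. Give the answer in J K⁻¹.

ΔS_total = 4.16 J/K

Energy balance: T_f = (m₁c₁T₁ + m₂c₂T₂)/(m₁c₁ + m₂c₂) = 340.62 K.
ΔS₁ = m₁c₁ ln(T_f/T₁) = 96.98 × ln(340.62/411) = -18.214 J/K.
ΔS₂ = m₂c₂ ln(T_f/T₂) = 99.456 × ln(340.62/272) = 22.375 J/K.
ΔS_total = -18.214 + 22.375 = 4.16 J/K.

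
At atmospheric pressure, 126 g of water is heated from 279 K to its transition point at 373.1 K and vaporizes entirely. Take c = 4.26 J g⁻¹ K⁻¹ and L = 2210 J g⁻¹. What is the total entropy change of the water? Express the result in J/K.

ΔS = 902 J/K

Warming step: ΔS₁ = m c ln(T_tr/T_i) = 126 × 4.26 × ln(373.1/279) = 156 J/K.
Phase change: ΔS₂ = +mL/T_tr = 126 × 2210 / 373.1 = 746.3 J/K.
ΔS_total = (156) + (746.3) = 902 J/K.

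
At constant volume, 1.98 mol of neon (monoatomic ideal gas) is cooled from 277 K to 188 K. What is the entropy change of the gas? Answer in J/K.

At constant volume, ΔS = nC_V ln(T₂/T₁) with C_V = 3R/2 = 12.47 J mol⁻¹ K⁻¹.
ΔS = 1.98 × 12.47 × ln(188/277) = -9.57 J/K.

ΔS = -9.57 J/K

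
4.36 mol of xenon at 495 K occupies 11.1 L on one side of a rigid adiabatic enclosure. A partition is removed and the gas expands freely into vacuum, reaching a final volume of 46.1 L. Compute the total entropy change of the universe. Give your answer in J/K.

No heat is exchanged and no work is done, so the ideal-gas temperature stays constant.
Entropy is a state function; using a reversible isothermal path, ΔS_gas = nR ln(V₂/V₁) = 4.36 × 8.314 × ln(46.1/11.1) = 51.6 J/K.
The insulated surroundings exchange no heat, so ΔS_surr = 0 and ΔS_universe = ΔS_gas.

ΔS_universe = 51.6 J/K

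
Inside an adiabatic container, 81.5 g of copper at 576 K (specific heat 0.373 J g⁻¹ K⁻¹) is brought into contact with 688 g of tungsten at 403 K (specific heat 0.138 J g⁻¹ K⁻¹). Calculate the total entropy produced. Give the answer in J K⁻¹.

Energy balance: T_f = (m₁c₁T₁ + m₂c₂T₂)/(m₁c₁ + m₂c₂) = 444.96 K.
ΔS₁ = m₁c₁ ln(T_f/T₁) = 30.3995 × ln(444.96/576) = -7.847 J/K.
ΔS₂ = m₂c₂ ln(T_f/T₂) = 94.944 × ln(444.96/403) = 9.403 J/K.
ΔS_total = -7.847 + 9.403 = 1.56 J/K.

ΔS_total = 1.56 J/K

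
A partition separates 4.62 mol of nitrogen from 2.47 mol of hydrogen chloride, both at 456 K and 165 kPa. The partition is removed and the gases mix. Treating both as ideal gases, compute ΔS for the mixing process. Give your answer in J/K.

Mole fractions: x_A = 4.62/7.09 = 0.652, x_B = 0.348.
ΔS_mix = −R(n_A ln x_A + n_B ln x_B) = −8.314 × (4.62 ln 0.652 + 2.47 ln 0.348) = 38.1 J/K.

ΔS_mix = 38.1 J/K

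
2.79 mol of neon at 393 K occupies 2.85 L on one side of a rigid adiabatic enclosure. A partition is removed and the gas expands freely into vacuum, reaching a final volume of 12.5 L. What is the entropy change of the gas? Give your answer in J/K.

ΔS_gas = 34.3 J/K

For an ideal gas in free expansion Q = 0 and W = 0, so T is unchanged.
Entropy is a state function; using a reversible isothermal path, ΔS_gas = nR ln(V₂/V₁) = 2.79 × 8.314 × ln(12.5/2.85) = 34.3 J/K.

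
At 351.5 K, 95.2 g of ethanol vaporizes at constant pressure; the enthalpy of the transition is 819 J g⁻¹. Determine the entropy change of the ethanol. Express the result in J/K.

ΔS = 222 J/K

Heat absorbed by the substance: Q = mL = 95.2 × 819 = 77968.8 J.
At constant T, ΔS = Q_rev/T = 77968.8 / 351.5 = 222 J/K.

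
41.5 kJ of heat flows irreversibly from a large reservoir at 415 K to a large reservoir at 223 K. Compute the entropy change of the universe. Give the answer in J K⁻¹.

ΔS_hot = −Q/T_H = −41500/415 = -100 J/K and ΔS_cold = +Q/T_C = 41500/223 = 186.1 J/K.
ΔS_total = -100 + 186.1 = 86.1 J/K, positive as the second law requires.

ΔS_total = 86.1 J/K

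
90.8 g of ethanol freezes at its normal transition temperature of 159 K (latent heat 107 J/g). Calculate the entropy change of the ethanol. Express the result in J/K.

Heat released by the substance: Q = −mL = −90.8 × 107 = −9715.6 J.
At constant T, ΔS = Q_rev/T = −9715.6 / 159 = -61.1 J/K.

ΔS = -61.1 J/K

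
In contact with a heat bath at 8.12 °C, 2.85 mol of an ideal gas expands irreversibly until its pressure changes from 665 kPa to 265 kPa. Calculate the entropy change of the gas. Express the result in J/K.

Entropy is a state function, so ΔS_gas depends only on the end states.
For an isothermal ideal gas ΔS_gas = nR ln(P₁/P₂) = 2.85 × 8.314 × ln(665/265) = 21.8 J/K.

ΔS_gas = 21.8 J/K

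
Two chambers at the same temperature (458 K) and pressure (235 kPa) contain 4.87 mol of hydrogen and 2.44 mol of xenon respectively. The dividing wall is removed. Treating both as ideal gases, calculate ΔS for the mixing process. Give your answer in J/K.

ΔS_mix = 38.7 J/K

Mole fractions: x_A = 4.87/7.31 = 0.666, x_B = 0.334.
ΔS_mix = −R(n_A ln x_A + n_B ln x_B) = −8.314 × (4.87 ln 0.666 + 2.44 ln 0.334) = 38.7 J/K.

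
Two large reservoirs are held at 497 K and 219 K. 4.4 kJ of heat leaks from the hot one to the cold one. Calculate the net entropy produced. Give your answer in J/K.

ΔS_total = 11.2 J/K

ΔS_hot = −Q/T_H = −4400/497 = -8.853 J/K and ΔS_cold = +Q/T_C = 4400/219 = 20.09 J/K.
ΔS_total = -8.853 + 20.09 = 11.2 J/K, positive as the second law requires.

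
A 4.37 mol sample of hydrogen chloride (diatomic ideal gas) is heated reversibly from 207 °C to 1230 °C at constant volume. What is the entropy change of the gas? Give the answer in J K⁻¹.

In kelvin: T₁ = 480.15 K, T₂ = 1503.15 K. At constant volume, ΔS = nC_V ln(T₂/T₁) with C_V = 5R/2 = 20.79 J mol⁻¹ K⁻¹.
ΔS = 4.37 × 20.79 × ln(1503.15/480.15) = 104 J/K.

ΔS = 104 J/K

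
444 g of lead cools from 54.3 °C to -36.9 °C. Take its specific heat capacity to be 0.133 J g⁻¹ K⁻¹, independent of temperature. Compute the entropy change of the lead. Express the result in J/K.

ΔS = -19.3 J/K

In kelvin: T₁ = 327.45 K, T₂ = 236.25 K. ΔS = ∫dQ_rev/T = m c ln(T₂/T₁) = 444 × 0.133 × ln(236.25/327.45) = -19.3 J/K.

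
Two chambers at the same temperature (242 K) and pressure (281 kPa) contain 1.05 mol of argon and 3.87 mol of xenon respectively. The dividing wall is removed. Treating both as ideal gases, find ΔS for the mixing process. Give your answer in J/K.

Mole fractions: x_A = 1.05/4.92 = 0.213, x_B = 0.787.
ΔS_mix = −R(n_A ln x_A + n_B ln x_B) = −8.314 × (1.05 ln 0.213 + 3.87 ln 0.787) = 21.2 J/K.

ΔS_mix = 21.2 J/K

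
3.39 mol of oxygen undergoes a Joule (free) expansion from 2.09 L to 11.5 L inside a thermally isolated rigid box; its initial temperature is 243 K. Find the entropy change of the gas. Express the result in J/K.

ΔS_gas = 48.1 J/K

No heat is exchanged and no work is done, so the ideal-gas temperature stays constant.
Entropy is a state function; using a reversible isothermal path, ΔS_gas = nR ln(V₂/V₁) = 3.39 × 8.314 × ln(11.5/2.09) = 48.1 J/K.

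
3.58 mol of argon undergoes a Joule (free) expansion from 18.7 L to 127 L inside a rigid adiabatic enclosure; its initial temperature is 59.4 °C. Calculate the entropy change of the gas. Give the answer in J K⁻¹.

ΔS_gas = 57 J/K

No heat is exchanged and no work is done, so the ideal-gas temperature stays constant.
Entropy is a state function; using a reversible isothermal path, ΔS_gas = nR ln(V₂/V₁) = 3.58 × 8.314 × ln(127/18.7) = 57 J/K.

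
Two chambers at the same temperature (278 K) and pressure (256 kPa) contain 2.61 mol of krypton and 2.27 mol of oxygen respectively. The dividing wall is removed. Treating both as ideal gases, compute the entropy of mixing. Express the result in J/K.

Mole fractions: x_A = 2.61/4.88 = 0.535, x_B = 0.465.
ΔS_mix = −R(n_A ln x_A + n_B ln x_B) = −8.314 × (2.61 ln 0.535 + 2.27 ln 0.465) = 28 J/K.

ΔS_mix = 28 J/K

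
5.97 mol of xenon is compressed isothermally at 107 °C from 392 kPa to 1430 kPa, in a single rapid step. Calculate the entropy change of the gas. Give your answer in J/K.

Entropy is a state function, so ΔS_gas depends only on the end states.
For an isothermal ideal gas ΔS_gas = nR ln(P₁/P₂) = 5.97 × 8.314 × ln(392/1430) = -64.2 J/K.

ΔS_gas = -64.2 J/K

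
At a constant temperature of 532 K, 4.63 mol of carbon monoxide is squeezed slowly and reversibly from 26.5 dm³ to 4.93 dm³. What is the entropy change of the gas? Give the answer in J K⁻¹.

For an isothermal ideal gas ΔS_gas = nR ln(V₂/V₁) = 4.63 × 8.314 × ln(4.93/26.5) = -64.7 J/K.

ΔS_gas = -64.7 J/K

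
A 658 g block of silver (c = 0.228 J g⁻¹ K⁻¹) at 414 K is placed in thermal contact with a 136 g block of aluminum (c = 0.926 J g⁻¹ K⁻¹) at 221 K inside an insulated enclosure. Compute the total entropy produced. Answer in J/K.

ΔS_total = 13 J/K

Energy balance: T_f = (m₁c₁T₁ + m₂c₂T₂)/(m₁c₁ + m₂c₂) = 325.92 K.
ΔS₁ = m₁c₁ ln(T_f/T₁) = 150.024 × ln(325.92/414) = -35.89 J/K.
ΔS₂ = m₂c₂ ln(T_f/T₂) = 125.936 × ln(325.92/221) = 48.93 J/K.
ΔS_total = -35.89 + 48.93 = 13 J/K.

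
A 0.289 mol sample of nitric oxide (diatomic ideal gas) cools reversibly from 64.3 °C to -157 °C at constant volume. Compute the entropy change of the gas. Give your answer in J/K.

ΔS = -6.41 J/K

In kelvin: T₁ = 337.45 K, T₂ = 116.15 K. At constant volume, ΔS = nC_V ln(T₂/T₁) with C_V = 5R/2 = 20.79 J mol⁻¹ K⁻¹.
ΔS = 0.289 × 20.79 × ln(116.15/337.45) = -6.41 J/K.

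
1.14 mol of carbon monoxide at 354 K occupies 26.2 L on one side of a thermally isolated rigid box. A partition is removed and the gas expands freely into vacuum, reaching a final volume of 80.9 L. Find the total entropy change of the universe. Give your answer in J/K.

ΔS_universe = 10.7 J/K

No heat is exchanged and no work is done, so the ideal-gas temperature stays constant.
Entropy is a state function; using a reversible isothermal path, ΔS_gas = nR ln(V₂/V₁) = 1.14 × 8.314 × ln(80.9/26.2) = 10.7 J/K.
The insulated surroundings exchange no heat, so ΔS_surr = 0 and ΔS_universe = ΔS_gas.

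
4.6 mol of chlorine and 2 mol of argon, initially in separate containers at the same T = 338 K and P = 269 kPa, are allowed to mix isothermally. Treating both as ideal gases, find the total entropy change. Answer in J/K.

Mole fractions: x_A = 4.6/6.6 = 0.697, x_B = 0.303.
ΔS_mix = −R(n_A ln x_A + n_B ln x_B) = −8.314 × (4.6 ln 0.697 + 2 ln 0.303) = 33.7 J/K.

ΔS_mix = 33.7 J/K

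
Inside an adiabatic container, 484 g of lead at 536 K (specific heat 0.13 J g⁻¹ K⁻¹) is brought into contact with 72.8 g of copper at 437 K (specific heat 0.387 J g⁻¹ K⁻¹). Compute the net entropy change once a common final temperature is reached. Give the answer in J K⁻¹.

ΔS_total = 0.395 J/K

Energy balance: T_f = (m₁c₁T₁ + m₂c₂T₂)/(m₁c₁ + m₂c₂) = 505.38 K.
ΔS₁ = m₁c₁ ln(T_f/T₁) = 62.92 × ln(505.38/536) = -3.701 J/K.
ΔS₂ = m₂c₂ ln(T_f/T₂) = 28.1736 × ln(505.38/437) = 4.096 J/K.
ΔS_total = -3.701 + 4.096 = 0.395 J/K.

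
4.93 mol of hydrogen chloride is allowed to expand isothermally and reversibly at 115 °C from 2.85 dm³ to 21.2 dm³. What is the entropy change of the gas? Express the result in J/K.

For an isothermal ideal gas ΔS_gas = nR ln(V₂/V₁) = 4.93 × 8.314 × ln(21.2/2.85) = 82.2 J/K.

ΔS_gas = 82.2 J/K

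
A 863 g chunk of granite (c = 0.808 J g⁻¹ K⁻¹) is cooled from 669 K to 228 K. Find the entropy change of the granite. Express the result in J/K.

ΔS = ∫dQ_rev/T = m c ln(T₂/T₁) = 863 × 0.808 × ln(228/669) = -751 J/K.

ΔS = -751 J/K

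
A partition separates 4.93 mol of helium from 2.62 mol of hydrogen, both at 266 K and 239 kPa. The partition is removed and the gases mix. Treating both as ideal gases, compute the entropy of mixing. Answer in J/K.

ΔS_mix = 40.5 J/K

Mole fractions: x_A = 4.93/7.55 = 0.653, x_B = 0.347.
ΔS_mix = −R(n_A ln x_A + n_B ln x_B) = −8.314 × (4.93 ln 0.653 + 2.62 ln 0.347) = 40.5 J/K.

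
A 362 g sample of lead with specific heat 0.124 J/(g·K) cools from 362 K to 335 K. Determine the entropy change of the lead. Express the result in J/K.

ΔS = ∫dQ_rev/T = m c ln(T₂/T₁) = 362 × 0.124 × ln(335/362) = -3.48 J/K.

ΔS = -3.48 J/K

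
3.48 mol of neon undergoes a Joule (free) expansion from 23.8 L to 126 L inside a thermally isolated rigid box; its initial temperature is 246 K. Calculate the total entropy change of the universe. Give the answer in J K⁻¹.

ΔS_universe = 48.2 J/K

For an ideal gas in free expansion Q = 0 and W = 0, so T is unchanged.
Entropy is a state function; using a reversible isothermal path, ΔS_gas = nR ln(V₂/V₁) = 3.48 × 8.314 × ln(126/23.8) = 48.2 J/K.
The insulated surroundings exchange no heat, so ΔS_surr = 0 and ΔS_universe = ΔS_gas.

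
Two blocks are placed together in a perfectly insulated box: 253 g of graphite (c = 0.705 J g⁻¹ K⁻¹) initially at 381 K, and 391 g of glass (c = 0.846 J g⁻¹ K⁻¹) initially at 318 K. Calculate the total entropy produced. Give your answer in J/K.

Energy balance: T_f = (m₁c₁T₁ + m₂c₂T₂)/(m₁c₁ + m₂c₂) = 340.07 K.
ΔS₁ = m₁c₁ ln(T_f/T₁) = 178.365 × ln(340.07/381) = -20.27 J/K.
ΔS₂ = m₂c₂ ln(T_f/T₂) = 330.786 × ln(340.07/318) = 22.2 J/K.
ΔS_total = -20.27 + 22.2 = 1.93 J/K.

ΔS_total = 1.93 J/K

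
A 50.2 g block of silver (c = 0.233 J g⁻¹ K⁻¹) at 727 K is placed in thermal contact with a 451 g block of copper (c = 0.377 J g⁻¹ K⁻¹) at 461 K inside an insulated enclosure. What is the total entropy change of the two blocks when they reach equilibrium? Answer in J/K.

ΔS_total = 1.3 J/K

Energy balance: T_f = (m₁c₁T₁ + m₂c₂T₂)/(m₁c₁ + m₂c₂) = 478.12 K.
ΔS₁ = m₁c₁ ln(T_f/T₁) = 11.6966 × ln(478.12/727) = -4.902 J/K.
ΔS₂ = m₂c₂ ln(T_f/T₂) = 170.027 × ln(478.12/461) = 6.2 J/K.
ΔS_total = -4.902 + 6.2 = 1.3 J/K.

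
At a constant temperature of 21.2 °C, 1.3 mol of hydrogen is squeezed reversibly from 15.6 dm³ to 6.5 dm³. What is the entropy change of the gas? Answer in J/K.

For an isothermal ideal gas ΔS_gas = nR ln(V₂/V₁) = 1.3 × 8.314 × ln(6.5/15.6) = -9.46 J/K.

ΔS_gas = -9.46 J/K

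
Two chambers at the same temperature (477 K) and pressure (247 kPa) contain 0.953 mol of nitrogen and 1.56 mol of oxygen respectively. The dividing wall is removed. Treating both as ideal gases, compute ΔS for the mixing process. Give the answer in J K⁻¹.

ΔS_mix = 13.9 J/K

Mole fractions: x_A = 0.953/2.51 = 0.379, x_B = 0.621.
ΔS_mix = −R(n_A ln x_A + n_B ln x_B) = −8.314 × (0.953 ln 0.379 + 1.56 ln 0.621) = 13.9 J/K.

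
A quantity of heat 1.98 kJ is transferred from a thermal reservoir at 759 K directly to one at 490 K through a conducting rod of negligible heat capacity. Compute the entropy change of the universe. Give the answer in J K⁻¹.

ΔS_total = 1.43 J/K

ΔS_hot = −Q/T_H = −1980/759 = -2.609 J/K and ΔS_cold = +Q/T_C = 1980/490 = 4.041 J/K.
ΔS_total = -2.609 + 4.041 = 1.43 J/K, positive as the second law requires.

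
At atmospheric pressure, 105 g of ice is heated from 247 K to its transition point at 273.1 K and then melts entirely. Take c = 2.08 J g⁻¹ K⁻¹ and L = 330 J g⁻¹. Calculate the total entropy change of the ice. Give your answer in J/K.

Warming step: ΔS₁ = m c ln(T_tr/T_i) = 105 × 2.08 × ln(273.1/247) = 21.94 J/K.
Phase change: ΔS₂ = +mL/T_tr = 105 × 330 / 273.1 = 126.9 J/K.
ΔS_total = (21.94) + (126.9) = 149 J/K.

ΔS = 149 J/K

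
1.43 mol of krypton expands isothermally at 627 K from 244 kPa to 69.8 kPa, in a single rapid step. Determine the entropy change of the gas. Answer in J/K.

ΔS_gas = 14.9 J/K

Entropy is a state function, so ΔS_gas depends only on the end states.
For an isothermal ideal gas ΔS_gas = nR ln(P₁/P₂) = 1.43 × 8.314 × ln(244/69.8) = 14.9 J/K.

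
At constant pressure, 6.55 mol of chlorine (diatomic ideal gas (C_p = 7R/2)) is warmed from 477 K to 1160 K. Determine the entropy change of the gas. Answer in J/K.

At constant pressure, ΔS = nC_p ln(T₂/T₁) with C_p = 7R/2 = 29.1 J mol⁻¹ K⁻¹.
ΔS = 6.55 × 29.1 × ln(1160/477) = 169 J/K.

ΔS = 169 J/K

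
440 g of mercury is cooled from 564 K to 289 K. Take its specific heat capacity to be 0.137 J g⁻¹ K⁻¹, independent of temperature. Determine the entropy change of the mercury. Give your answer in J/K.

ΔS = -40.3 J/K

ΔS = ∫dQ_rev/T = m c ln(T₂/T₁) = 440 × 0.137 × ln(289/564) = -40.3 J/K.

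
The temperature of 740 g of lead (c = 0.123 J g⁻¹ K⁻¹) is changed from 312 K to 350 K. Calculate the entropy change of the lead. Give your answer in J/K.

ΔS = ∫dQ_rev/T = m c ln(T₂/T₁) = 740 × 0.123 × ln(350/312) = 10.5 J/K.

ΔS = 10.5 J/K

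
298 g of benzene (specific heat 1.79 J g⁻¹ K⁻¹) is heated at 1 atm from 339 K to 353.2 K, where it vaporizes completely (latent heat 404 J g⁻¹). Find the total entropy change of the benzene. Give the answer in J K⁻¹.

Warming step: ΔS₁ = m c ln(T_tr/T_i) = 298 × 1.79 × ln(353.2/339) = 21.89 J/K.
Phase change: ΔS₂ = +mL/T_tr = 298 × 404 / 353.2 = 340.9 J/K.
ΔS_total = (21.89) + (340.9) = 363 J/K.

ΔS = 363 J/K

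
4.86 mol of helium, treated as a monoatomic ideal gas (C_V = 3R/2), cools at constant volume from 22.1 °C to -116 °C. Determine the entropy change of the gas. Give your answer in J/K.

In kelvin: T₁ = 295.25 K, T₂ = 157.15 K. At constant volume, ΔS = nC_V ln(T₂/T₁) with C_V = 3R/2 = 12.47 J mol⁻¹ K⁻¹.
ΔS = 4.86 × 12.47 × ln(157.15/295.25) = -38.2 J/K.

ΔS = -38.2 J/K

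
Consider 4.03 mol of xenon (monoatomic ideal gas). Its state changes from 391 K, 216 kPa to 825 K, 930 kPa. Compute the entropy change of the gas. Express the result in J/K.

ΔS = 13.6 J/K

ΔS = nC_p ln(T₂/T₁) − nR ln(P₂/P₁), with C_p = 5R/2 = 20.79 J mol⁻¹ K⁻¹ for a monoatomic ideal gas.
ΔS = 4.03 × [20.79 × ln(825/391) − 8.314 × ln(930/216)] = 13.6 J/K.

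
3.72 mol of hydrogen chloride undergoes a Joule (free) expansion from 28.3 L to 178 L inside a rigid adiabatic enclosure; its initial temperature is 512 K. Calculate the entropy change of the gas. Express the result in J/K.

For an ideal gas in free expansion Q = 0 and W = 0, so T is unchanged.
Entropy is a state function; using a reversible isothermal path, ΔS_gas = nR ln(V₂/V₁) = 3.72 × 8.314 × ln(178/28.3) = 56.9 J/K.

ΔS_gas = 56.9 J/K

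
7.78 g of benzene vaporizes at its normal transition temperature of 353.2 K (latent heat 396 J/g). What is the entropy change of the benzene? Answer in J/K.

Heat absorbed by the substance: Q = mL = 7.78 × 396 = 3080.88 J.
At constant T, ΔS = Q_rev/T = 3080.88 / 353.2 = 8.72 J/K.

ΔS = 8.72 J/K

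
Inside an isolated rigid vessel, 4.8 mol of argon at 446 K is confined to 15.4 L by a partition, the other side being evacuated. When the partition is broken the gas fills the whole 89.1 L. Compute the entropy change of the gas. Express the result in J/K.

For an ideal gas in free expansion Q = 0 and W = 0, so T is unchanged.
Entropy is a state function; using a reversible isothermal path, ΔS_gas = nR ln(V₂/V₁) = 4.8 × 8.314 × ln(89.1/15.4) = 70.1 J/K.

ΔS_gas = 70.1 J/K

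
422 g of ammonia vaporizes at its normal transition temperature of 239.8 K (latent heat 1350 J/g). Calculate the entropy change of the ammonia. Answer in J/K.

ΔS = 2380 J/K

Heat absorbed by the substance: Q = mL = 422 × 1350 = 569700 J.
At constant T, ΔS = Q_rev/T = 569700 / 239.8 = 2380 J/K.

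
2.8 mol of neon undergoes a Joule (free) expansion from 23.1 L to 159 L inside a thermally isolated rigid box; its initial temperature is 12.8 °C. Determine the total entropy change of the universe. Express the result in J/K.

ΔS_universe = 44.9 J/K

For an ideal gas in free expansion Q = 0 and W = 0, so T is unchanged.
Entropy is a state function; using a reversible isothermal path, ΔS_gas = nR ln(V₂/V₁) = 2.8 × 8.314 × ln(159/23.1) = 44.9 J/K.
The insulated surroundings exchange no heat, so ΔS_surr = 0 and ΔS_universe = ΔS_gas.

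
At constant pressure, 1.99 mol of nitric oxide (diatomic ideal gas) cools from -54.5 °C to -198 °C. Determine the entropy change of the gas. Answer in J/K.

ΔS = -61.8 J/K

In kelvin: T₁ = 218.65 K, T₂ = 75.15 K. At constant pressure, ΔS = nC_p ln(T₂/T₁) with C_p = 7R/2 = 29.1 J mol⁻¹ K⁻¹.
ΔS = 1.99 × 29.1 × ln(75.15/218.65) = -61.8 J/K.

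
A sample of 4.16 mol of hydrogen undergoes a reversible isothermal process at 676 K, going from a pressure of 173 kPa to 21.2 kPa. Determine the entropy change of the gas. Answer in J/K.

For an isothermal ideal gas ΔS_gas = nR ln(P₁/P₂) = 4.16 × 8.314 × ln(173/21.2) = 72.6 J/K.

ΔS_gas = 72.6 J/K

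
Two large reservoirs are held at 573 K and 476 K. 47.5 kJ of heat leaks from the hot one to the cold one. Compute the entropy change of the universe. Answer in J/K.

ΔS_hot = −Q/T_H = −47500/573 = -82.9 J/K and ΔS_cold = +Q/T_C = 47500/476 = 99.79 J/K.
ΔS_total = -82.9 + 99.79 = 16.9 J/K, positive as the second law requires.

ΔS_total = 16.9 J/K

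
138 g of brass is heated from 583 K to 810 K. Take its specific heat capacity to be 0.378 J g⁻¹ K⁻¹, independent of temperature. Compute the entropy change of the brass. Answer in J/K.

ΔS = 17.2 J/K

ΔS = ∫dQ_rev/T = m c ln(T₂/T₁) = 138 × 0.378 × ln(810/583) = 17.2 J/K.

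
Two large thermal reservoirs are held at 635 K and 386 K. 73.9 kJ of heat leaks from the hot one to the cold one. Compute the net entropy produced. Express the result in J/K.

ΔS_total = 75.1 J/K

ΔS_hot = −Q/T_H = −73900/635 = -116.4 J/K and ΔS_cold = +Q/T_C = 73900/386 = 191.5 J/K.
ΔS_total = -116.4 + 191.5 = 75.1 J/K, positive as the second law requires.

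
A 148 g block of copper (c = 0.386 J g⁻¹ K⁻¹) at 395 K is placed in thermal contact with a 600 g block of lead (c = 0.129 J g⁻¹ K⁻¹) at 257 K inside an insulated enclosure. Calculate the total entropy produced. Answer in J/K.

Energy balance: T_f = (m₁c₁T₁ + m₂c₂T₂)/(m₁c₁ + m₂c₂) = 315.6 K.
ΔS₁ = m₁c₁ ln(T_f/T₁) = 57.128 × ln(315.6/395) = -12.82 J/K.
ΔS₂ = m₂c₂ ln(T_f/T₂) = 77.4 × ln(315.6/257) = 15.9 J/K.
ΔS_total = -12.82 + 15.9 = 3.08 J/K.

ΔS_total = 3.08 J/K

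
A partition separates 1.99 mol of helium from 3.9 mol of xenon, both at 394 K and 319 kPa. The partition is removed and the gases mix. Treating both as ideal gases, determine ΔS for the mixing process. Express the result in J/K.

ΔS_mix = 31.3 J/K

Mole fractions: x_A = 1.99/5.89 = 0.338, x_B = 0.662.
ΔS_mix = −R(n_A ln x_A + n_B ln x_B) = −8.314 × (1.99 ln 0.338 + 3.9 ln 0.662) = 31.3 J/K.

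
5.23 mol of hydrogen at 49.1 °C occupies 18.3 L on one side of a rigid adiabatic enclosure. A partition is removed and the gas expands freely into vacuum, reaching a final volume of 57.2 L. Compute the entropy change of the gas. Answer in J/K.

ΔS_gas = 49.6 J/K

No heat is exchanged and no work is done, so the ideal-gas temperature stays constant.
Entropy is a state function; using a reversible isothermal path, ΔS_gas = nR ln(V₂/V₁) = 5.23 × 8.314 × ln(57.2/18.3) = 49.6 J/K.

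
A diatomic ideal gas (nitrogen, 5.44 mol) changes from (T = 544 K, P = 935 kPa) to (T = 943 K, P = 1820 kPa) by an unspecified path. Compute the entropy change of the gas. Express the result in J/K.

ΔS = nC_p ln(T₂/T₁) − nR ln(P₂/P₁), with C_p = 7R/2 = 29.1 J mol⁻¹ K⁻¹ for a diatomic ideal gas.
ΔS = 5.44 × [29.1 × ln(943/544) − 8.314 × ln(1820/935)] = 57 J/K.

ΔS = 57 J/K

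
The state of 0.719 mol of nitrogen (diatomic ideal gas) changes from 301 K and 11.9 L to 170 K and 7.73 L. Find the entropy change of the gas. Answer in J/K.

ΔS = -11.1 J/K

Entropy is a state function: ΔS = nC_V ln(T₂/T₁) + nR ln(V₂/V₁), with C_V = 5R/2 = 20.79 J mol⁻¹ K⁻¹ for a diatomic ideal gas.
ΔS = 0.719 × [20.79 × ln(170/301) + 8.314 × ln(7.73/11.9)] = -11.1 J/K.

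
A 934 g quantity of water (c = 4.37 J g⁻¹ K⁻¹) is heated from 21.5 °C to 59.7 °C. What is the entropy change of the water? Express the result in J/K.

In kelvin: T₁ = 294.65 K, T₂ = 332.85 K. ΔS = ∫dQ_rev/T = m c ln(T₂/T₁) = 934 × 4.37 × ln(332.85/294.65) = 498 J/K.

ΔS = 498 J/K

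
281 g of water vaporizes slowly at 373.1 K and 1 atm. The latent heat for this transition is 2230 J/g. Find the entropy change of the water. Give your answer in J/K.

Heat absorbed by the substance: Q = mL = 281 × 2230 = 626630 J.
At constant T, ΔS = Q_rev/T = 626630 / 373.1 = 1680 J/K.

ΔS = 1680 J/K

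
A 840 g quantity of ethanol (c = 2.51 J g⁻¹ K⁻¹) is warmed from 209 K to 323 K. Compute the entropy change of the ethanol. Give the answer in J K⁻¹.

ΔS = ∫dQ_rev/T = m c ln(T₂/T₁) = 840 × 2.51 × ln(323/209) = 918 J/K.

ΔS = 918 J/K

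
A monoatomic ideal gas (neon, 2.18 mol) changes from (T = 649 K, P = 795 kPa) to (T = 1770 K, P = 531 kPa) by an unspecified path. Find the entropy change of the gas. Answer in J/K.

ΔS = nC_p ln(T₂/T₁) − nR ln(P₂/P₁), with C_p = 5R/2 = 20.79 J mol⁻¹ K⁻¹ for a monoatomic ideal gas.
ΔS = 2.18 × [20.79 × ln(1770/649) − 8.314 × ln(531/795)] = 52.8 J/K.

ΔS = 52.8 J/K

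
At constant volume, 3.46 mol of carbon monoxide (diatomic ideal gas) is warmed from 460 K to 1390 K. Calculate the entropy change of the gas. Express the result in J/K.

At constant volume, ΔS = nC_V ln(T₂/T₁) with C_V = 5R/2 = 20.79 J mol⁻¹ K⁻¹.
ΔS = 3.46 × 20.79 × ln(1390/460) = 79.5 J/K.

ΔS = 79.5 J/K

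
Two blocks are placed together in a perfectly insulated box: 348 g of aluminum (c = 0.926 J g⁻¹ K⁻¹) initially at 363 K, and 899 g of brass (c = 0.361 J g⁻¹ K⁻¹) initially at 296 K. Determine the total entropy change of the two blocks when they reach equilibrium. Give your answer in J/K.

ΔS_total = 3.36 J/K

Energy balance: T_f = (m₁c₁T₁ + m₂c₂T₂)/(m₁c₁ + m₂c₂) = 329.38 K.
ΔS₁ = m₁c₁ ln(T_f/T₁) = 322.248 × ln(329.38/363) = -31.32 J/K.
ΔS₂ = m₂c₂ ln(T_f/T₂) = 324.539 × ln(329.38/296) = 34.68 J/K.
ΔS_total = -31.32 + 34.68 = 3.36 J/K.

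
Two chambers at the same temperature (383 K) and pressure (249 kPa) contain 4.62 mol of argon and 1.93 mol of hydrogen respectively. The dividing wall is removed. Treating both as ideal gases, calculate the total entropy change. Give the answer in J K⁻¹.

ΔS_mix = 33 J/K

Mole fractions: x_A = 4.62/6.55 = 0.705, x_B = 0.295.
ΔS_mix = −R(n_A ln x_A + n_B ln x_B) = −8.314 × (4.62 ln 0.705 + 1.93 ln 0.295) = 33 J/K.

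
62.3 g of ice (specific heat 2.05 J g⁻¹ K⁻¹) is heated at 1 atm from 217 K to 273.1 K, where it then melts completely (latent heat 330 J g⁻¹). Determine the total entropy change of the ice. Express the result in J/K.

ΔS = 105 J/K

Warming step: ΔS₁ = m c ln(T_tr/T_i) = 62.3 × 2.05 × ln(273.1/217) = 29.37 J/K.
Phase change: ΔS₂ = +mL/T_tr = 62.3 × 330 / 273.1 = 75.28 J/K.
ΔS_total = (29.37) + (75.28) = 105 J/K.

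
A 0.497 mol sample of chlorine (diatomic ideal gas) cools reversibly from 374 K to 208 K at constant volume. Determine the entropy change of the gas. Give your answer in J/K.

At constant volume, ΔS = nC_V ln(T₂/T₁) with C_V = 5R/2 = 20.79 J mol⁻¹ K⁻¹.
ΔS = 0.497 × 20.79 × ln(208/374) = -6.06 J/K.

ΔS = -6.06 J/K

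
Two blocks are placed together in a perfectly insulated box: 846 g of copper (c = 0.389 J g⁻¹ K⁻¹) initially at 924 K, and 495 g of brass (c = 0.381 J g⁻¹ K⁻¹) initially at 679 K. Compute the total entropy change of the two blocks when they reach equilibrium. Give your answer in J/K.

Energy balance: T_f = (m₁c₁T₁ + m₂c₂T₂)/(m₁c₁ + m₂c₂) = 834.75 K.
ΔS₁ = m₁c₁ ln(T_f/T₁) = 329.094 × ln(834.75/924) = -33.43 J/K.
ΔS₂ = m₂c₂ ln(T_f/T₂) = 188.595 × ln(834.75/679) = 38.95 J/K.
ΔS_total = -33.43 + 38.95 = 5.52 J/K.

ΔS_total = 5.52 J/K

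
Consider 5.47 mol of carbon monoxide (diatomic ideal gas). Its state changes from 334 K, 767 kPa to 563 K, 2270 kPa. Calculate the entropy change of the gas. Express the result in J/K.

ΔS = nC_p ln(T₂/T₁) − nR ln(P₂/P₁), with C_p = 7R/2 = 29.1 J mol⁻¹ K⁻¹ for a diatomic ideal gas.
ΔS = 5.47 × [29.1 × ln(563/334) − 8.314 × ln(2270/767)] = 33.8 J/K.

ΔS = 33.8 J/K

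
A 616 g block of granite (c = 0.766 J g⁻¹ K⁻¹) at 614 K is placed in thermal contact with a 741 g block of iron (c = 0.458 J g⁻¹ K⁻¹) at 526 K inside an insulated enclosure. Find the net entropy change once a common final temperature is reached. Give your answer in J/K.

ΔS_total = 2.34 J/K

Energy balance: T_f = (m₁c₁T₁ + m₂c₂T₂)/(m₁c₁ + m₂c₂) = 577.19 K.
ΔS₁ = m₁c₁ ln(T_f/T₁) = 471.856 × ln(577.19/614) = -29.18 J/K.
ΔS₂ = m₂c₂ ln(T_f/T₂) = 339.378 × ln(577.19/526) = 31.52 J/K.
ΔS_total = -29.18 + 31.52 = 2.34 J/K.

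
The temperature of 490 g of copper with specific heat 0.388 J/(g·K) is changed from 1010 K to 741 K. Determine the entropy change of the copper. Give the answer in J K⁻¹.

ΔS = ∫dQ_rev/T = m c ln(T₂/T₁) = 490 × 0.388 × ln(741/1010) = -58.9 J/K.

ΔS = -58.9 J/K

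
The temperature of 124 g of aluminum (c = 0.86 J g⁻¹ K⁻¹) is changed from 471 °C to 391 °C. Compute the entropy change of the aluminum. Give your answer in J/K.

In kelvin: T₁ = 744.15 K, T₂ = 664.15 K. ΔS = ∫dQ_rev/T = m c ln(T₂/T₁) = 124 × 0.86 × ln(664.15/744.15) = -12.1 J/K.

ΔS = -12.1 J/K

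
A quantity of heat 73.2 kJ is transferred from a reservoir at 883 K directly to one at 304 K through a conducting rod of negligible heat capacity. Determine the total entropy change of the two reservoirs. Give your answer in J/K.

ΔS_total = 158 J/K

ΔS_hot = −Q/T_H = −73200/883 = -82.9 J/K and ΔS_cold = +Q/T_C = 73200/304 = 240.8 J/K.
ΔS_total = -82.9 + 240.8 = 158 J/K, positive as the second law requires.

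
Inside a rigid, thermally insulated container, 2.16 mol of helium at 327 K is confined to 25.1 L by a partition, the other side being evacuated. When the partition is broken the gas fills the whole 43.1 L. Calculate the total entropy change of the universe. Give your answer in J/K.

ΔS_universe = 9.71 J/K

For an ideal gas in free expansion Q = 0 and W = 0, so T is unchanged.
Entropy is a state function; using a reversible isothermal path, ΔS_gas = nR ln(V₂/V₁) = 2.16 × 8.314 × ln(43.1/25.1) = 9.71 J/K.
The insulated surroundings exchange no heat, so ΔS_surr = 0 and ΔS_universe = ΔS_gas.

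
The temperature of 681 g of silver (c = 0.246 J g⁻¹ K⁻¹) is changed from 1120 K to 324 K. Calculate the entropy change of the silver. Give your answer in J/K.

ΔS = ∫dQ_rev/T = m c ln(T₂/T₁) = 681 × 0.246 × ln(324/1120) = -208 J/K.

ΔS = -208 J/K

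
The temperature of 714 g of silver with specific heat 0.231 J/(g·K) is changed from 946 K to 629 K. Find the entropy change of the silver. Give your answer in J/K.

ΔS = -67.3 J/K

ΔS = ∫dQ_rev/T = m c ln(T₂/T₁) = 714 × 0.231 × ln(629/946) = -67.3 J/K.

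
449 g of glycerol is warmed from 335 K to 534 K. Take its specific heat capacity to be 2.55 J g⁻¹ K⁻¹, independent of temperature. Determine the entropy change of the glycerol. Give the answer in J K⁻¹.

ΔS = 534 J/K

ΔS = ∫dQ_rev/T = m c ln(T₂/T₁) = 449 × 2.55 × ln(534/335) = 534 J/K.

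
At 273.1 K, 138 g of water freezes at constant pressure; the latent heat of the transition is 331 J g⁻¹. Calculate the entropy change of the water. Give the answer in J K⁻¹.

Heat released by the substance: Q = −mL = −138 × 331 = −45678 J.
At constant T, ΔS = Q_rev/T = −45678 / 273.1 = -167 J/K.

ΔS = -167 J/K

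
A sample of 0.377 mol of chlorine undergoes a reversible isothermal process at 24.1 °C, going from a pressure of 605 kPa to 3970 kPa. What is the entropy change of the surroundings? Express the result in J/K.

For an isothermal ideal gas ΔS_gas = nR ln(P₁/P₂) = 0.377 × 8.314 × ln(605/3970) = -5.9 J/K.
The process is reversible, so ΔS_surr = −ΔS_gas = 5.9 J/K and ΔS_universe = 0.

ΔS_surr = 5.9 J/K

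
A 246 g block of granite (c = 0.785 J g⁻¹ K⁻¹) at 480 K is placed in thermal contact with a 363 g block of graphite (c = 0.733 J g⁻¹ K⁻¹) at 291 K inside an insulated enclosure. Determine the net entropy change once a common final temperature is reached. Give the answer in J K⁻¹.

Energy balance: T_f = (m₁c₁T₁ + m₂c₂T₂)/(m₁c₁ + m₂c₂) = 370.48 K.
ΔS₁ = m₁c₁ ln(T_f/T₁) = 193.11 × ln(370.48/480) = -50.01 J/K.
ΔS₂ = m₂c₂ ln(T_f/T₂) = 266.079 × ln(370.48/291) = 64.25 J/K.
ΔS_total = -50.01 + 64.25 = 14.2 J/K.

ΔS_total = 14.2 J/K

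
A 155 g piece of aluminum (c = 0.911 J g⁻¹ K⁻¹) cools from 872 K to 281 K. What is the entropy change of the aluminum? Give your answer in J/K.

ΔS = ∫dQ_rev/T = m c ln(T₂/T₁) = 155 × 0.911 × ln(281/872) = -160 J/K.

ΔS = -160 J/K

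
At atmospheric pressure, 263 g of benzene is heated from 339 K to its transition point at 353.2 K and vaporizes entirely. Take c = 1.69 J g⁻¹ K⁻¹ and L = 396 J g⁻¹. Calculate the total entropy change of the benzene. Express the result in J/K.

ΔS = 313 J/K

Warming step: ΔS₁ = m c ln(T_tr/T_i) = 263 × 1.69 × ln(353.2/339) = 18.24 J/K.
Phase change: ΔS₂ = +mL/T_tr = 263 × 396 / 353.2 = 294.9 J/K.
ΔS_total = (18.24) + (294.9) = 313 J/K.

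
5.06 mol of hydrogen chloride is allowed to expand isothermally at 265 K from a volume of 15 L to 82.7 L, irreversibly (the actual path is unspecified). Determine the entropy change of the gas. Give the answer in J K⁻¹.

ΔS_gas = 71.8 J/K

Entropy is a state function, so ΔS_gas depends only on the end states.
For an isothermal ideal gas ΔS_gas = nR ln(V₂/V₁) = 5.06 × 8.314 × ln(82.7/15) = 71.8 J/K.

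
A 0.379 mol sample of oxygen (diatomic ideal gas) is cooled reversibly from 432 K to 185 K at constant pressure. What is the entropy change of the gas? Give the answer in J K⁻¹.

ΔS = -9.35 J/K

At constant pressure, ΔS = nC_p ln(T₂/T₁) with C_p = 7R/2 = 29.1 J mol⁻¹ K⁻¹.
ΔS = 0.379 × 29.1 × ln(185/432) = -9.35 J/K.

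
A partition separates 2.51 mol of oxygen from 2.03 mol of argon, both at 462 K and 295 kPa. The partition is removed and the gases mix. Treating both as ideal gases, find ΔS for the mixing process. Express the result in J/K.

Mole fractions: x_A = 2.51/4.54 = 0.553, x_B = 0.447.
ΔS_mix = −R(n_A ln x_A + n_B ln x_B) = −8.314 × (2.51 ln 0.553 + 2.03 ln 0.447) = 26 J/K.

ΔS_mix = 26 J/K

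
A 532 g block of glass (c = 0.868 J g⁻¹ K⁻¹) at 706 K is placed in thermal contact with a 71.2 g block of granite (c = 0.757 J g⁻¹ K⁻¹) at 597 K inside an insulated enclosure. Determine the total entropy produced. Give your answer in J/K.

Energy balance: T_f = (m₁c₁T₁ + m₂c₂T₂)/(m₁c₁ + m₂c₂) = 694.61 K.
ΔS₁ = m₁c₁ ln(T_f/T₁) = 461.776 × ln(694.61/706) = -7.5124 J/K.
ΔS₂ = m₂c₂ ln(T_f/T₂) = 53.8984 × ln(694.61/597) = 8.1618 J/K.
ΔS_total = -7.5124 + 8.1618 = 0.649 J/K.

ΔS_total = 0.649 J/K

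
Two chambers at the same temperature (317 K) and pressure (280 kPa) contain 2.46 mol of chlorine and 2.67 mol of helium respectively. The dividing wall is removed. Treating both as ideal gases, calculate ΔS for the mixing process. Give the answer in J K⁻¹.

Mole fractions: x_A = 2.46/5.13 = 0.48, x_B = 0.52.
ΔS_mix = −R(n_A ln x_A + n_B ln x_B) = −8.314 × (2.46 ln 0.48 + 2.67 ln 0.52) = 29.5 J/K.

ΔS_mix = 29.5 J/K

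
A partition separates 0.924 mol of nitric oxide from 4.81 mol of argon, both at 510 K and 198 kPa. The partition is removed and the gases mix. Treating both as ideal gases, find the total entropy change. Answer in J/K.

ΔS_mix = 21.1 J/K

Mole fractions: x_A = 0.924/5.73 = 0.161, x_B = 0.839.
ΔS_mix = −R(n_A ln x_A + n_B ln x_B) = −8.314 × (0.924 ln 0.161 + 4.81 ln 0.839) = 21.1 J/K.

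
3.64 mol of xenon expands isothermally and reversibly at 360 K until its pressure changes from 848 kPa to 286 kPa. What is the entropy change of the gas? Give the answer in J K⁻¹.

ΔS_gas = 32.9 J/K

For an isothermal ideal gas ΔS_gas = nR ln(P₁/P₂) = 3.64 × 8.314 × ln(848/286) = 32.9 J/K.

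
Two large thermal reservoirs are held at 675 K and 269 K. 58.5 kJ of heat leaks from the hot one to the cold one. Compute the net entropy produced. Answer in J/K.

ΔS_total = 131 J/K

ΔS_hot = −Q/T_H = −58500/675 = -86.67 J/K and ΔS_cold = +Q/T_C = 58500/269 = 217.5 J/K.
ΔS_total = -86.67 + 217.5 = 131 J/K, positive as the second law requires.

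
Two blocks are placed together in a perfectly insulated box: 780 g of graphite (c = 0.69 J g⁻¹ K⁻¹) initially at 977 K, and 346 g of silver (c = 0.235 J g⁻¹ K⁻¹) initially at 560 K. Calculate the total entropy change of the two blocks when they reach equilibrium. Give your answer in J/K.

Energy balance: T_f = (m₁c₁T₁ + m₂c₂T₂)/(m₁c₁ + m₂c₂) = 922.27 K.
ΔS₁ = m₁c₁ ln(T_f/T₁) = 538.2 × ln(922.27/977) = -31.03 J/K.
ΔS₂ = m₂c₂ ln(T_f/T₂) = 81.31 × ln(922.27/560) = 40.57 J/K.
ΔS_total = -31.03 + 40.57 = 9.54 J/K.

ΔS_total = 9.54 J/K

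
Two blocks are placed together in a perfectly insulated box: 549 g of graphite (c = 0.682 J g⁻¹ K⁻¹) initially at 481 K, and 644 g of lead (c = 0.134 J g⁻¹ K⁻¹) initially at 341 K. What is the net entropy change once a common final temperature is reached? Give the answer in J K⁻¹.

ΔS_total = 3.86 J/K

Energy balance: T_f = (m₁c₁T₁ + m₂c₂T₂)/(m₁c₁ + m₂c₂) = 454.78 K.
ΔS₁ = m₁c₁ ln(T_f/T₁) = 374.418 × ln(454.78/481) = -20.99 J/K.
ΔS₂ = m₂c₂ ln(T_f/T₂) = 86.296 × ln(454.78/341) = 24.85 J/K.
ΔS_total = -20.99 + 24.85 = 3.86 J/K.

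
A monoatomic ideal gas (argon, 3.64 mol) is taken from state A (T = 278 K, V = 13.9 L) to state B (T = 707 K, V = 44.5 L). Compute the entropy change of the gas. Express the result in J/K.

ΔS = 77.6 J/K

Entropy is a state function: ΔS = nC_V ln(T₂/T₁) + nR ln(V₂/V₁), with C_V = 3R/2 = 12.47 J mol⁻¹ K⁻¹ for a monoatomic ideal gas.
ΔS = 3.64 × [12.47 × ln(707/278) + 8.314 × ln(44.5/13.9)] = 77.6 J/K.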